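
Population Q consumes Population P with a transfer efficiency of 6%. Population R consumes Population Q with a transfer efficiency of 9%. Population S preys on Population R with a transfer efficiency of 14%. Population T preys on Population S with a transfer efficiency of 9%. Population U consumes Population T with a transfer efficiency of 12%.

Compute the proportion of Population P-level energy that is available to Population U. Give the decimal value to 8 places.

0.00000816

Product of link efficiencies: 0.06 × 0.09 × 0.14 × 0.09 × 0.12 = 0.0000081648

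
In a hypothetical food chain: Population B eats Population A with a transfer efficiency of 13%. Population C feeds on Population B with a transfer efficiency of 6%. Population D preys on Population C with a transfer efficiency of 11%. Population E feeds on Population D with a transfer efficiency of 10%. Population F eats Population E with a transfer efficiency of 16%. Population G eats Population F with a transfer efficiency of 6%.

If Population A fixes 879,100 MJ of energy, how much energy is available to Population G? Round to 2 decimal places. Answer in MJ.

0.72 MJ

Population B: 879100 × 0.13 = 114283 MJ
Population C: 114283 × 0.06 = 6856.98 MJ
Population D: 6856.98 × 0.11 = 754.2678 MJ
Population E: 754.2678 × 0.1 = 75.42678 MJ
Population F: 75.42678 × 0.16 = 12.0682848 MJ
Population G: 12.0682848 × 0.06 = 0.724097088 MJ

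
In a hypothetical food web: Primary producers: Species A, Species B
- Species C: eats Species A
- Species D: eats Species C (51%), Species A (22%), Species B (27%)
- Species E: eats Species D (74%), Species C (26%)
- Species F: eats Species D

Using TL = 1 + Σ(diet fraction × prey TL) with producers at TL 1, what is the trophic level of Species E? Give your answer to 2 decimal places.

Species C: 1 + 1 = 2
Species D: 1 + (0.51×2 + 0.22×1 + 0.27×1) = 2.51
Species E: 1 + (0.74×2.51 + 0.26×2) = 3.3774
Species F: 1 + 2.51 = 3.51

3.38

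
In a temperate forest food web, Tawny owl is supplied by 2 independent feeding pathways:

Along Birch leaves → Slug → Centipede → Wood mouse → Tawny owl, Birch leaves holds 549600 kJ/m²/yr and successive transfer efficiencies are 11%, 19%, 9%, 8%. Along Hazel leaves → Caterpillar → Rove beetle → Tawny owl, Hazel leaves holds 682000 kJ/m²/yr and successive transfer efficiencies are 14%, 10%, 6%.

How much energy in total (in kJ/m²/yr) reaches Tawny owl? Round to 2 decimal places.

655.58 kJ/m²/yr

Via Birch leaves: 549600 × 0.11 × 0.19 × 0.09 × 0.08 = 82.703808 kJ/m²/yr
Via Hazel leaves: 682000 × 0.14 × 0.1 × 0.06 = 572.88 kJ/m²/yr
Total at Tawny owl: 82.703808 + 572.88 = 655.583808 kJ/m²/yr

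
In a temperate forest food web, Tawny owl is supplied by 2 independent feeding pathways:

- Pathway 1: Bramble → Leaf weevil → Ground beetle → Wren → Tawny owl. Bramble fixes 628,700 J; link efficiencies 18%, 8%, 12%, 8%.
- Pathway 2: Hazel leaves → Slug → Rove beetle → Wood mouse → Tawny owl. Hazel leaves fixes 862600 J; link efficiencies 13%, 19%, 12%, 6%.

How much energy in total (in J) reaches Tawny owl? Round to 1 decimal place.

Pathway 1: 628700 × 0.18 × 0.08 × 0.12 × 0.08 = 86.911488 J
Pathway 2: 862600 × 0.13 × 0.19 × 0.12 × 0.06 = 153.404784 J
Total at Tawny owl: 86.911488 + 153.404784 = 240.316272 J

240.3 J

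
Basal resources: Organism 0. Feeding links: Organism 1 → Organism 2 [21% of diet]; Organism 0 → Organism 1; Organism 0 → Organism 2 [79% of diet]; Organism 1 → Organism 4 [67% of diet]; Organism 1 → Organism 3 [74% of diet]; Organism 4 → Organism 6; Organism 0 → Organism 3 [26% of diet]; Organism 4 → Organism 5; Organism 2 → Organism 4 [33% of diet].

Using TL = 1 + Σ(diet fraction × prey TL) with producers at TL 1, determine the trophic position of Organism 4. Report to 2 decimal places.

3.07

Organism 1: 1 + 1 = 2
Organism 2: 1 + (0.21×2 + 0.79×1) = 2.21
Organism 3: 1 + (0.26×1 + 0.74×2) = 2.74
Organism 4: 1 + (0.67×2 + 0.33×2.21) = 3.0693
Organism 5: 1 + 3.0693 = 4.0693
Organism 6: 1 + 3.0693 = 4.0693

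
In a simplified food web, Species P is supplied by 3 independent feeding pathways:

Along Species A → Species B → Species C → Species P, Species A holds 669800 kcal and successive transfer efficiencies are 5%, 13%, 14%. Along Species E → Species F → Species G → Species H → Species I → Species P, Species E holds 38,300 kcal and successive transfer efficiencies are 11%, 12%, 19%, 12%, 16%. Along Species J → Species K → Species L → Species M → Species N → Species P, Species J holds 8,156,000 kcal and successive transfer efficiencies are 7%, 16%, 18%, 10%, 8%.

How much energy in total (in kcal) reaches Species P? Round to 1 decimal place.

742.9 kcal

Via Species A: 669800 × 0.05 × 0.13 × 0.14 = 609.518 kcal
Via Species E: 38300 × 0.11 × 0.12 × 0.19 × 0.12 × 0.16 = 1.84428288 kcal
Via Species J: 8156000 × 0.07 × 0.16 × 0.18 × 0.1 × 0.08 = 131.539968 kcal
Total at Species P: 609.518 + 1.84428288 + 131.539968 = 742.90225088 kcal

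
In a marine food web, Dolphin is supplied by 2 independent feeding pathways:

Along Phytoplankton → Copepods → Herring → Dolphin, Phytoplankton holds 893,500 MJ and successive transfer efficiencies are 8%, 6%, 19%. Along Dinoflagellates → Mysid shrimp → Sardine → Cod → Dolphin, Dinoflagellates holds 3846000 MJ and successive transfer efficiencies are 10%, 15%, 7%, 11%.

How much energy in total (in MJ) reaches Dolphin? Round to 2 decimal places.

1259.09 MJ

Via Phytoplankton: 893500 × 0.08 × 0.06 × 0.19 = 814.872 MJ
Via Dinoflagellates: 3846000 × 0.1 × 0.15 × 0.07 × 0.11 = 444.213 MJ
Total at Dolphin: 814.872 + 444.213 = 1259.085 MJ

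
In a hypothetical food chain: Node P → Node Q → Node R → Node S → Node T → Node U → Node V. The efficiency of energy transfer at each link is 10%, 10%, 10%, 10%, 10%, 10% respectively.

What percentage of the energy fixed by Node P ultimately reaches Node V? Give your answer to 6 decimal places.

0.000100%

Product of link efficiencies: 0.1 × 0.1 × 0.1 × 0.1 × 0.1 × 0.1 = 0.000001
As a percentage: 0.000001 × 100 = 0.000100%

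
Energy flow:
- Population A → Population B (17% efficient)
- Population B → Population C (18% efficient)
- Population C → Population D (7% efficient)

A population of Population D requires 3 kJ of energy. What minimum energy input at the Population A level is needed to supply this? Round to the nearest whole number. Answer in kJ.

Cumulative transfer efficiency: 0.17 × 0.18 × 0.07 = 0.002142
Population A energy = 3 / 0.002142 = 1401 kJ

1401 kJ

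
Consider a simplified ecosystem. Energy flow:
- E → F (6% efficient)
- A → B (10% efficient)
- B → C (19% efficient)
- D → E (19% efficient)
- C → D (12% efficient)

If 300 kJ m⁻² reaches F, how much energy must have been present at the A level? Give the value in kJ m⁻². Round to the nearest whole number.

11542013 kJ m⁻²

Cumulative transfer efficiency: 0.1 × 0.19 × 0.12 × 0.19 × 0.06 = 0.000025992
A energy = 300 / 0.000025992 = 11542013 kJ m⁻²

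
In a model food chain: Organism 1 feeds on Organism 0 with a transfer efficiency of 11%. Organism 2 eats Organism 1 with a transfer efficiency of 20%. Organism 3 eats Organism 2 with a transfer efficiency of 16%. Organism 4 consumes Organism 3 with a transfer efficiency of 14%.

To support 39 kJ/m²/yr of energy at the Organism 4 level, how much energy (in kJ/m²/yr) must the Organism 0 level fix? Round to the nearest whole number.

Cumulative transfer efficiency: 0.11 × 0.2 × 0.16 × 0.14 = 0.0004928
Organism 0 energy = 39 / 0.0004928 = 79140 kJ/m²/yr

79140 kJ/m²/yr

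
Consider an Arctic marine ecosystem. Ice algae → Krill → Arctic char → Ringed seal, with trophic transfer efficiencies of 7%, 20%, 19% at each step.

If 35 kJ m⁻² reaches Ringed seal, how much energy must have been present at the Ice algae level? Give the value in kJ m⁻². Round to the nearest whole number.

Cumulative transfer efficiency: 0.07 × 0.2 × 0.19 = 0.00266
Ice algae energy = 35 / 0.00266 = 13158 kJ m⁻²

13158 kJ m⁻²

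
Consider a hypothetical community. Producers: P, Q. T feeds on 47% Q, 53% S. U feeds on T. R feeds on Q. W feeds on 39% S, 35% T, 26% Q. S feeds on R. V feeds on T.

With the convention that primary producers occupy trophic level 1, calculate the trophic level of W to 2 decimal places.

3.50

R: 1 + 1 = 2
S: 1 + 2 = 3
T: 1 + (0.47×1 + 0.53×3) = 3.06
U: 1 + 3.06 = 4.06
V: 1 + 3.06 = 4.06
W: 1 + (0.39×3 + 0.35×3.06 + 0.26×1) = 3.501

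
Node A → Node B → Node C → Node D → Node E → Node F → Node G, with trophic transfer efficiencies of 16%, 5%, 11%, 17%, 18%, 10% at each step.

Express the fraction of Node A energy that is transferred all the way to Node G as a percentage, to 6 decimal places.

Product of link efficiencies: 0.16 × 0.05 × 0.11 × 0.17 × 0.18 × 0.1 = 0.0000026928
As a percentage: 0.0000026928 × 100 = 0.000269%

0.000269%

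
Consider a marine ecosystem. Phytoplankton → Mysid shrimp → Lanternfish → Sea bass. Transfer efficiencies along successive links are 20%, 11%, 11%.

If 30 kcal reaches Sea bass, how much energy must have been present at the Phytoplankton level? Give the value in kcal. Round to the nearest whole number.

Cumulative transfer efficiency: 0.2 × 0.11 × 0.11 = 0.00242
Phytoplankton energy = 30 / 0.00242 = 12397 kcal

12397 kcal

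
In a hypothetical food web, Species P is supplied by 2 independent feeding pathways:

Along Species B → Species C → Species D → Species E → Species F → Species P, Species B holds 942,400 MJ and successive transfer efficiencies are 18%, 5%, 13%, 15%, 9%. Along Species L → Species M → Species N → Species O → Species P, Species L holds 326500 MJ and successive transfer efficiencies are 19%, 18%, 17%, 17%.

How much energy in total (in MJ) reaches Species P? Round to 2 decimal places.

337.59 MJ

Via Species B: 942400 × 0.18 × 0.05 × 0.13 × 0.15 × 0.09 = 14.885208 MJ
Via Species L: 326500 × 0.19 × 0.18 × 0.17 × 0.17 = 322.70607 MJ
Total at Species P: 14.885208 + 322.70607 = 337.591278 MJ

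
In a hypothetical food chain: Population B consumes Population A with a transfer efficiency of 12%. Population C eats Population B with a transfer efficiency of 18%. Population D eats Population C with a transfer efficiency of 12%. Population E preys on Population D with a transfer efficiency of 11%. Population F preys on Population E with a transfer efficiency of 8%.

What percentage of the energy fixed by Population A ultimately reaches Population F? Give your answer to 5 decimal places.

0.00228%

Product of link efficiencies: 0.12 × 0.18 × 0.12 × 0.11 × 0.08 = 0.0000228096
As a percentage: 0.0000228096 × 100 = 0.00228%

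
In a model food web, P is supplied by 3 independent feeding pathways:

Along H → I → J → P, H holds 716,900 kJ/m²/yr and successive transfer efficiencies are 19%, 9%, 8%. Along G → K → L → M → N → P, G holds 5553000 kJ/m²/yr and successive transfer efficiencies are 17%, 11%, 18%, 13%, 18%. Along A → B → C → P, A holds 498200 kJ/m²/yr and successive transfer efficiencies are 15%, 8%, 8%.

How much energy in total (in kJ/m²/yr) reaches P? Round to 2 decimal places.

1896.37 kJ/m²/yr

Via H: 716900 × 0.19 × 0.09 × 0.08 = 980.7192 kJ/m²/yr
Via G: 5553000 × 0.17 × 0.11 × 0.18 × 0.13 × 0.18 = 437.3787132 kJ/m²/yr
Via A: 498200 × 0.15 × 0.08 × 0.08 = 478.272 kJ/m²/yr
Total at P: 980.7192 + 437.3787132 + 478.272 = 1896.3699132 kJ/m²/yr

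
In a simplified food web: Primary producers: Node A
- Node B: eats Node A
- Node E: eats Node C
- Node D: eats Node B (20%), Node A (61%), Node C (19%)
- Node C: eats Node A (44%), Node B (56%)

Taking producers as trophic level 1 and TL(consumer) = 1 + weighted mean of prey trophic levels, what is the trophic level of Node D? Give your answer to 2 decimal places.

2.50

Node B: 1 + 1 = 2
Node C: 1 + (0.44×1 + 0.56×2) = 2.56
Node D: 1 + (0.2×2 + 0.61×1 + 0.19×2.56) = 2.4964
Node E: 1 + 2.56 = 3.56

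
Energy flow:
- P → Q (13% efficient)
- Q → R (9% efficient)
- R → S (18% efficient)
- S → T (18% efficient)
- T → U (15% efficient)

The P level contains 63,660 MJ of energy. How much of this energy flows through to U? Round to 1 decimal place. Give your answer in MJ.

Q: 63660 × 0.13 = 8275.8 MJ
R: 8275.8 × 0.09 = 744.822 MJ
S: 744.822 × 0.18 = 134.06796 MJ
T: 134.06796 × 0.18 = 24.1322328 MJ
U: 24.1322328 × 0.15 = 3.61983492 MJ

3.6 MJ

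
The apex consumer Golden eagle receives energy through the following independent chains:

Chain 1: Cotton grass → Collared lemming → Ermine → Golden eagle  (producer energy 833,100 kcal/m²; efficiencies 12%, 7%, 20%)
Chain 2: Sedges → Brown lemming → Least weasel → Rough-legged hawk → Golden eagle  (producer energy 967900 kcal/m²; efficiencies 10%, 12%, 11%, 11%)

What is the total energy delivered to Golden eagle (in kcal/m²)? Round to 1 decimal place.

Chain 1: 833100 × 0.12 × 0.07 × 0.2 = 1399.608 kcal/m²
Chain 2: 967900 × 0.1 × 0.12 × 0.11 × 0.11 = 140.53908 kcal/m²
Total at Golden eagle: 1399.608 + 140.53908 = 1540.14708 kcal/m²

1540.1 kcal/m²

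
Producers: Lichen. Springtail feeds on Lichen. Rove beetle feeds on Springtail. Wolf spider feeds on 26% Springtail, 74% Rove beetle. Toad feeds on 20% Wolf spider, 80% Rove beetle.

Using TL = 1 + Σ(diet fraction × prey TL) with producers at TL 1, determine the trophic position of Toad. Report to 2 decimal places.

4.15

Springtail: 1 + 1 = 2
Rove beetle: 1 + 2 = 3
Wolf spider: 1 + (0.26×2 + 0.74×3) = 3.74
Toad: 1 + (0.2×3.74 + 0.8×3) = 4.148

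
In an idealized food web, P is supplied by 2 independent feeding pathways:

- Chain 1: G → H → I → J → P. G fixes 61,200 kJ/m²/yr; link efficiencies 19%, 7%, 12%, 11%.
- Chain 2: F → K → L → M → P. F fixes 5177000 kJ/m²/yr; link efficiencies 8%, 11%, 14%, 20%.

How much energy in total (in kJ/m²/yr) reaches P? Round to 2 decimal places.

1286.36 kJ/m²/yr

Chain 1: 61200 × 0.19 × 0.07 × 0.12 × 0.11 = 10.744272 kJ/m²/yr
Chain 2: 5177000 × 0.08 × 0.11 × 0.14 × 0.2 = 1275.6128 kJ/m²/yr
Total at P: 10.744272 + 1275.6128 = 1286.357072 kJ/m²/yr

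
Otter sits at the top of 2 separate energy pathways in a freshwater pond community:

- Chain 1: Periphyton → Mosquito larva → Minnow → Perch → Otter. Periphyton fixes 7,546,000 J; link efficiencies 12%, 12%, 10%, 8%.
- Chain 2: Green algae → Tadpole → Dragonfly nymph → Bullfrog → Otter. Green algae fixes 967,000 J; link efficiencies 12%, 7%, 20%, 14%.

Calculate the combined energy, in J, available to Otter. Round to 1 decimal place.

1096.7 J

Chain 1: 7546000 × 0.12 × 0.12 × 0.1 × 0.08 = 869.2992 J
Chain 2: 967000 × 0.12 × 0.07 × 0.2 × 0.14 = 227.4384 J
Total at Otter: 869.2992 + 227.4384 = 1096.7376 J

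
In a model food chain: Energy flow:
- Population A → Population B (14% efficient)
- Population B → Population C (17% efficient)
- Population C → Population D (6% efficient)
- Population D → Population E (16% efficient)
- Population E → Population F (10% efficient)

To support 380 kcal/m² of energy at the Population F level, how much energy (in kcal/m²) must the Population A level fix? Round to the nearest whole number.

Cumulative transfer efficiency: 0.14 × 0.17 × 0.06 × 0.16 × 0.1 = 0.000022848
Population A energy = 380 / 0.000022848 = 16631653 kcal/m²

16631653 kcal/m²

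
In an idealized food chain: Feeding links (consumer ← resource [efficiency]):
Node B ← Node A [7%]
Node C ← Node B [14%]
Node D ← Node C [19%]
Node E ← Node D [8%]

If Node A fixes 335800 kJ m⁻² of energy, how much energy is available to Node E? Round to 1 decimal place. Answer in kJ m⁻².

Node B: 335800 × 0.07 = 23506 kJ m⁻²
Node C: 23506 × 0.14 = 3290.84 kJ m⁻²
Node D: 3290.84 × 0.19 = 625.2596 kJ m⁻²
Node E: 625.2596 × 0.08 = 50.020768 kJ m⁻²

50.0 kJ m⁻²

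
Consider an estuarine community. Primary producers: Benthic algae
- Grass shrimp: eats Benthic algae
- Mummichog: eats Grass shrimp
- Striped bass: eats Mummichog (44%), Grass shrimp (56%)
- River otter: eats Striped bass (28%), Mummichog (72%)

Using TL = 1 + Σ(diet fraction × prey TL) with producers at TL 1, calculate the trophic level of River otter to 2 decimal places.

Grass shrimp: 1 + 1 = 2
Mummichog: 1 + 2 = 3
Striped bass: 1 + (0.44×3 + 0.56×2) = 3.44
River otter: 1 + (0.28×3.44 + 0.72×3) = 4.1232

4.12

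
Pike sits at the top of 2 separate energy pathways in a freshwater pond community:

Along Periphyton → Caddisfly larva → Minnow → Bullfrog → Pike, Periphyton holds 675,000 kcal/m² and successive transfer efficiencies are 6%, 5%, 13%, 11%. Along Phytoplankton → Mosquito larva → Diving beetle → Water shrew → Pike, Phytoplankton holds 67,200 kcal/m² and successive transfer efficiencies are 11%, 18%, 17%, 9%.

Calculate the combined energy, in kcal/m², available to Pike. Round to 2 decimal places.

49.32 kcal/m²

Via Periphyton: 675000 × 0.06 × 0.05 × 0.13 × 0.11 = 28.9575 kcal/m²
Via Phytoplankton: 67200 × 0.11 × 0.18 × 0.17 × 0.09 = 20.357568 kcal/m²
Total at Pike: 28.9575 + 20.357568 = 49.315068 kcal/m²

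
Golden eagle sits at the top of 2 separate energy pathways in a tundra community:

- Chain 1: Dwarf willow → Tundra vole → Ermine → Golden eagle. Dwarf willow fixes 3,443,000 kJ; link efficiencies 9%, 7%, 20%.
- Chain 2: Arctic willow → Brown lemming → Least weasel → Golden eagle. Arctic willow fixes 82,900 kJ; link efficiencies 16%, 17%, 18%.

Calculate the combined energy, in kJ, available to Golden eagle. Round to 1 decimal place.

Chain 1: 3443000 × 0.09 × 0.07 × 0.2 = 4338.18 kJ
Chain 2: 82900 × 0.16 × 0.17 × 0.18 = 405.8784 kJ
Total at Golden eagle: 4338.18 + 405.8784 = 4744.0584 kJ

4744.1 kJ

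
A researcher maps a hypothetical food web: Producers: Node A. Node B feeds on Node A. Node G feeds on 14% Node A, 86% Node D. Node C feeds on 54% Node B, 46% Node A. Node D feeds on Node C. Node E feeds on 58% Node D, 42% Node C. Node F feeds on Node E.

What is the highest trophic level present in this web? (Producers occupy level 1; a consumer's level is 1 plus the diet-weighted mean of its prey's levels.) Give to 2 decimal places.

5.12

Node B: 1 + 1 = 2
Node C: 1 + (0.54×2 + 0.46×1) = 2.54
Node D: 1 + 2.54 = 3.54
Node E: 1 + (0.58×3.54 + 0.42×2.54) = 4.12
Node F: 1 + 4.12 = 5.12
Node G: 1 + (0.14×1 + 0.86×3.54) = 4.1844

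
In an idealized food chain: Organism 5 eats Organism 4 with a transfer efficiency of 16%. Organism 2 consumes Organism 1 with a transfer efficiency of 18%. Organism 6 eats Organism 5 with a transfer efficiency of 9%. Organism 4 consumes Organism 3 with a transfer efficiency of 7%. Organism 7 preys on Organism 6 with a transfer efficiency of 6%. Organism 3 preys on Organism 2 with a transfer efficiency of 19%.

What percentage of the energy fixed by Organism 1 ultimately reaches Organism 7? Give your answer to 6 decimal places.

Product of link efficiencies: 0.18 × 0.19 × 0.07 × 0.16 × 0.09 × 0.06 = 0.000002068416
As a percentage: 0.000002068416 × 100 = 0.000207%

0.000207%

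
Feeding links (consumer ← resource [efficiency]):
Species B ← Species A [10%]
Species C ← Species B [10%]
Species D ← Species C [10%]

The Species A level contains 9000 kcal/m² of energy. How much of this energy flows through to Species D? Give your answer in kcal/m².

9 kcal/m²

Species B: 9000 × 0.1 = 900 kcal/m²
Species C: 900 × 0.1 = 90 kcal/m²
Species D: 90 × 0.1 = 9 kcal/m²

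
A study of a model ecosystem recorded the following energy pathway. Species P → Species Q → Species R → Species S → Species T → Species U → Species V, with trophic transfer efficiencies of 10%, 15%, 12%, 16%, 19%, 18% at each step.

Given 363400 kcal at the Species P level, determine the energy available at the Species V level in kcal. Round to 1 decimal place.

Species Q: 363400 × 0.1 = 36340 kcal
Species R: 36340 × 0.15 = 5451 kcal
Species S: 5451 × 0.12 = 654.12 kcal
Species T: 654.12 × 0.16 = 104.6592 kcal
Species U: 104.6592 × 0.19 = 19.885248 kcal
Species V: 19.885248 × 0.18 = 3.57934464 kcal

3.6 kcal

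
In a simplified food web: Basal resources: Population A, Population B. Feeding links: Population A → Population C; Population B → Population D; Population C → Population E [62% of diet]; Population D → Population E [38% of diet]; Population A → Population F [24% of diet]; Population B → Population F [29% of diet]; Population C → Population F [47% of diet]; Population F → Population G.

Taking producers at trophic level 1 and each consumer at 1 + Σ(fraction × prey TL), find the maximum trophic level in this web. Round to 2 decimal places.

Population C: 1 + 1 = 2
Population D: 1 + 1 = 2
Population E: 1 + (0.62×2 + 0.38×2) = 3
Population F: 1 + (0.24×1 + 0.29×1 + 0.47×2) = 2.47
Population G: 1 + 2.47 = 3.47

3.47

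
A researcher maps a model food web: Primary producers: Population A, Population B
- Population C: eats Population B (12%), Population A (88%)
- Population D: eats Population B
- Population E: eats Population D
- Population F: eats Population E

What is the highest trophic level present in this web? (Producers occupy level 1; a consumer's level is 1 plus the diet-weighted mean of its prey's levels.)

4

Population C: 1 + (0.12×1 + 0.88×1) = 2
Population D: 1 + 1 = 2
Population E: 1 + 2 = 3
Population F: 1 + 3 = 4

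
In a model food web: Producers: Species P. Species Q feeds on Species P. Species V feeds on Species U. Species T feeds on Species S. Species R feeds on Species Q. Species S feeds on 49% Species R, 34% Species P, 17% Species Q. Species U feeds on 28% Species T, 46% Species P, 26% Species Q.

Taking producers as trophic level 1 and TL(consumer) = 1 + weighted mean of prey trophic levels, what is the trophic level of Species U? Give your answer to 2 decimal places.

3.14

Species Q: 1 + 1 = 2
Species R: 1 + 2 = 3
Species S: 1 + (0.49×3 + 0.34×1 + 0.17×2) = 3.15
Species T: 1 + 3.15 = 4.15
Species U: 1 + (0.28×4.15 + 0.46×1 + 0.26×2) = 3.142
Species V: 1 + 3.142 = 4.142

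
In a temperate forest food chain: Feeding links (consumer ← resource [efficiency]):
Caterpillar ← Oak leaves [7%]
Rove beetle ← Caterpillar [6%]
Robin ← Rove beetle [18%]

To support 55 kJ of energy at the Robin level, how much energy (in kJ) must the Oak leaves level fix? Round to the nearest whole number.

72751 kJ

Cumulative transfer efficiency: 0.07 × 0.06 × 0.18 = 0.000756
Oak leaves energy = 55 / 0.000756 = 72751 kJ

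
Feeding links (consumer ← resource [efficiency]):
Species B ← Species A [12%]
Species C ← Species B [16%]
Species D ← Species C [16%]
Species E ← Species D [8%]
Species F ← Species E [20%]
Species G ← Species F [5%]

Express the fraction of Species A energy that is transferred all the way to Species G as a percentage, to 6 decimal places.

0.000246%

Product of link efficiencies: 0.12 × 0.16 × 0.16 × 0.08 × 0.2 × 0.05 = 0.0000024576
As a percentage: 0.0000024576 × 100 = 0.000246%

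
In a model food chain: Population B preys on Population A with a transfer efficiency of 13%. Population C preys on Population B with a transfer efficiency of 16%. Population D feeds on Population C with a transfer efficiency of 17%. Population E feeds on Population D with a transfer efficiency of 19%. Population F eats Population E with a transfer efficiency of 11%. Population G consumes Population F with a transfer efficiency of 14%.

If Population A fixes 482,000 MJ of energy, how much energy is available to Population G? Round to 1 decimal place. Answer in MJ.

5.0 MJ

Population B: 482000 × 0.13 = 62660 MJ
Population C: 62660 × 0.16 = 10025.6 MJ
Population D: 10025.6 × 0.17 = 1704.352 MJ
Population E: 1704.352 × 0.19 = 323.82688 MJ
Population F: 323.82688 × 0.11 = 35.6209568 MJ
Population G: 35.6209568 × 0.14 = 4.986933952 MJ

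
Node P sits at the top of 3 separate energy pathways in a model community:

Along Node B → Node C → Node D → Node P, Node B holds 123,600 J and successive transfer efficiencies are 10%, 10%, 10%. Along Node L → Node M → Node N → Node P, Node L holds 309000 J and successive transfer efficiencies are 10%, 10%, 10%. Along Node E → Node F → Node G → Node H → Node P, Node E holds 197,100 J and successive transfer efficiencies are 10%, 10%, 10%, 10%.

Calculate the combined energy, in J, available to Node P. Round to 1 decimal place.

Via Node B: 123600 × 0.1 × 0.1 × 0.1 = 123.6 J
Via Node L: 309000 × 0.1 × 0.1 × 0.1 = 309 J
Via Node E: 197100 × 0.1 × 0.1 × 0.1 × 0.1 = 19.71 J
Total at Node P: 123.6 + 309 + 19.71 = 452.31 J

452.3 J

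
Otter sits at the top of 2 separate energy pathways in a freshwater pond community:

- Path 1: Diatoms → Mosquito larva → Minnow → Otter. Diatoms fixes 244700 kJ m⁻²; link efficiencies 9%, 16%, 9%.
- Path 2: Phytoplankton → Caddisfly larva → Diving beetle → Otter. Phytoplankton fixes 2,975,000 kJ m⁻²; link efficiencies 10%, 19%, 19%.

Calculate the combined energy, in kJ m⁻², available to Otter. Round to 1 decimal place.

Path 1: 244700 × 0.09 × 0.16 × 0.09 = 317.1312 kJ m⁻²
Path 2: 2975000 × 0.1 × 0.19 × 0.19 = 10739.75 kJ m⁻²
Total at Otter: 317.1312 + 10739.75 = 11056.8812 kJ m⁻²

11056.9 kJ m⁻²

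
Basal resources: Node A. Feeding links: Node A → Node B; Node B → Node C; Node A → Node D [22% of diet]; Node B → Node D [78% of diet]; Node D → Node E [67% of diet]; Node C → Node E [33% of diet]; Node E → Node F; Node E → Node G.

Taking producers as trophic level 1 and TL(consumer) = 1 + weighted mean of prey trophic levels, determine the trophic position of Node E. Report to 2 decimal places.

3.85

Node B: 1 + 1 = 2
Node C: 1 + 2 = 3
Node D: 1 + (0.22×1 + 0.78×2) = 2.78
Node E: 1 + (0.67×2.78 + 0.33×3) = 3.8526
Node F: 1 + 3.8526 = 4.8526
Node G: 1 + 3.8526 = 4.8526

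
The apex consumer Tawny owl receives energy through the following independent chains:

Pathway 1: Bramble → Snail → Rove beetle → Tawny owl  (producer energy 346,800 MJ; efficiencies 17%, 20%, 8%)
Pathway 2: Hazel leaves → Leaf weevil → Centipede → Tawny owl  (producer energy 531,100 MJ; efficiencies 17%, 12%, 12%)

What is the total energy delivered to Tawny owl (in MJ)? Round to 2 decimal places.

Pathway 1: 346800 × 0.17 × 0.2 × 0.08 = 943.296 MJ
Pathway 2: 531100 × 0.17 × 0.12 × 0.12 = 1300.1328 MJ
Total at Tawny owl: 943.296 + 1300.1328 = 2243.4288 MJ

2243.43 MJ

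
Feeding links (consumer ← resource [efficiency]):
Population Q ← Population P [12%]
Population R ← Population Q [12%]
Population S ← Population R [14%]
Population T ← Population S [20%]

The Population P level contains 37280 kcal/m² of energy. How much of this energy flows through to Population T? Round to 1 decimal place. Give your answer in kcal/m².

Population Q: 37280 × 0.12 = 4473.6 kcal/m²
Population R: 4473.6 × 0.12 = 536.832 kcal/m²
Population S: 536.832 × 0.14 = 75.15648 kcal/m²
Population T: 75.15648 × 0.2 = 15.031296 kcal/m²

15.0 kcal/m²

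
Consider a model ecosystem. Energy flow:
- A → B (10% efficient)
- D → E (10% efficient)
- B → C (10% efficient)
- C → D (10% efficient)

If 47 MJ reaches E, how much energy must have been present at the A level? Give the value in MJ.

470000 MJ

Cumulative transfer efficiency: 0.1 × 0.1 × 0.1 × 0.1 = 0.0001
A energy = 47 / 0.0001 = 470000 MJ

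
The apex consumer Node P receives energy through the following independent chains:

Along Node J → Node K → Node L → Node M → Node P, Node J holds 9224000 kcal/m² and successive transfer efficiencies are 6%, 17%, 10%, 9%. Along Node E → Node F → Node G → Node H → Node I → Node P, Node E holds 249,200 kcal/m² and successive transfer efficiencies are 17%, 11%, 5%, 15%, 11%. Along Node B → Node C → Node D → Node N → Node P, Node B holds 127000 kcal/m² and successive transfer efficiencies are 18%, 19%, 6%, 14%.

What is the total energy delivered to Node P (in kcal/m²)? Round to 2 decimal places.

887.09 kcal/m²

Via Node J: 9224000 × 0.06 × 0.17 × 0.1 × 0.09 = 846.7632 kcal/m²
Via Node E: 249200 × 0.17 × 0.11 × 0.05 × 0.15 × 0.11 = 3.844533 kcal/m²
Via Node B: 127000 × 0.18 × 0.19 × 0.06 × 0.14 = 36.48456 kcal/m²
Total at Node P: 846.7632 + 3.844533 + 36.48456 = 887.092293 kcal/m²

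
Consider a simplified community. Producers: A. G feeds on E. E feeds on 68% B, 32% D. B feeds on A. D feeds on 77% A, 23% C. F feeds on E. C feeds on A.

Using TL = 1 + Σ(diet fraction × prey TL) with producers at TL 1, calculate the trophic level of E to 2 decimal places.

3.07

B: 1 + 1 = 2
C: 1 + 1 = 2
D: 1 + (0.77×1 + 0.23×2) = 2.23
E: 1 + (0.68×2 + 0.32×2.23) = 3.0736
F: 1 + 3.0736 = 4.0736
G: 1 + 3.0736 = 4.0736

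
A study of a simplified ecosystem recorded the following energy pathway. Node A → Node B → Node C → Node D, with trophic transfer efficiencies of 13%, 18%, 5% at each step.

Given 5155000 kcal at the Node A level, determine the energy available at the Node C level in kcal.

Node B: 5155000 × 0.13 = 670150 kcal
Node C: 670150 × 0.18 = 120627 kcal

120627 kcal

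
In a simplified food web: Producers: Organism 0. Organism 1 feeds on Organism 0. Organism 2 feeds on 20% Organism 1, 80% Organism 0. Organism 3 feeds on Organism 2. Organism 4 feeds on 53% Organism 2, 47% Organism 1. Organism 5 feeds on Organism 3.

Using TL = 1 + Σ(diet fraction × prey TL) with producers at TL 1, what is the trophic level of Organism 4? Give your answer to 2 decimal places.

Organism 1: 1 + 1 = 2
Organism 2: 1 + (0.2×2 + 0.8×1) = 2.2
Organism 3: 1 + 2.2 = 3.2
Organism 4: 1 + (0.53×2.2 + 0.47×2) = 3.106
Organism 5: 1 + 3.2 = 4.2

3.11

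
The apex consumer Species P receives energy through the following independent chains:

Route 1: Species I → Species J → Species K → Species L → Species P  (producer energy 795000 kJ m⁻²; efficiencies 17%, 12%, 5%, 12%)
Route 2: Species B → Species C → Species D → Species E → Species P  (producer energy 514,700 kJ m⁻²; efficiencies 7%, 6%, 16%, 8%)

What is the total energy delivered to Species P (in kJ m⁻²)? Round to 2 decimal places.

124.98 kJ m⁻²

Route 1: 795000 × 0.17 × 0.12 × 0.05 × 0.12 = 97.308 kJ m⁻²
Route 2: 514700 × 0.07 × 0.06 × 0.16 × 0.08 = 27.670272 kJ m⁻²
Total at Species P: 97.308 + 27.670272 = 124.978272 kJ m⁻²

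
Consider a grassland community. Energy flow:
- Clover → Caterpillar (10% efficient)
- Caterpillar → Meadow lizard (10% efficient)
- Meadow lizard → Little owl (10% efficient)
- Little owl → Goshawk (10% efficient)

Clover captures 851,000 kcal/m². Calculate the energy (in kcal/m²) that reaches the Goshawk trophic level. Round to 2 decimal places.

Caterpillar: 851000 × 0.1 = 85100 kcal/m²
Meadow lizard: 85100 × 0.1 = 8510 kcal/m²
Little owl: 8510 × 0.1 = 851 kcal/m²
Goshawk: 851 × 0.1 = 85.1 kcal/m²

85.10 kcal/m²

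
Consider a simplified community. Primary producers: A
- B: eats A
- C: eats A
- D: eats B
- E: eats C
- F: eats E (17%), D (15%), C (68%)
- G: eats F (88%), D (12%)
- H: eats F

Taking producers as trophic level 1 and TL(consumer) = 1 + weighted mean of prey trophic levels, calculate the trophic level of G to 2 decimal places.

B: 1 + 1 = 2
C: 1 + 1 = 2
D: 1 + 2 = 3
E: 1 + 2 = 3
F: 1 + (0.17×3 + 0.15×3 + 0.68×2) = 3.32
G: 1 + (0.88×3.32 + 0.12×3) = 4.2816
H: 1 + 3.32 = 4.32

4.28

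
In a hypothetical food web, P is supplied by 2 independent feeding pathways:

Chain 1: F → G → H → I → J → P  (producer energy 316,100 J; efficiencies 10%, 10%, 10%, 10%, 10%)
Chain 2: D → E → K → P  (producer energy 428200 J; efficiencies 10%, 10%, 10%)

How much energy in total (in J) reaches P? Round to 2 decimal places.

Chain 1: 316100 × 0.1 × 0.1 × 0.1 × 0.1 × 0.1 = 3.161 J
Chain 2: 428200 × 0.1 × 0.1 × 0.1 = 428.2 J
Total at P: 3.161 + 428.2 = 431.361 J

431.36 J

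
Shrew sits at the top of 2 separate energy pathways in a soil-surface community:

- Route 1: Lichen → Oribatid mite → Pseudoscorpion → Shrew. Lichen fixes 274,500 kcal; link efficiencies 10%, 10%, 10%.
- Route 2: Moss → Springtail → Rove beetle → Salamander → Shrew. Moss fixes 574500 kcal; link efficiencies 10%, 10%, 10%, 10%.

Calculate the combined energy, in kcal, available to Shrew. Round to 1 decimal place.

332.0 kcal

Route 1: 274500 × 0.1 × 0.1 × 0.1 = 274.5 kcal
Route 2: 574500 × 0.1 × 0.1 × 0.1 × 0.1 = 57.45 kcal
Total at Shrew: 274.5 + 57.45 = 331.95 kcal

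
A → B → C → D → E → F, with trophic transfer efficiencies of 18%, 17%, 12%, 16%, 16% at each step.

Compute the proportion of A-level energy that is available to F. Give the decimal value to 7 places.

0.0000940

Product of link efficiencies: 0.18 × 0.17 × 0.12 × 0.16 × 0.16 = 0.0000940032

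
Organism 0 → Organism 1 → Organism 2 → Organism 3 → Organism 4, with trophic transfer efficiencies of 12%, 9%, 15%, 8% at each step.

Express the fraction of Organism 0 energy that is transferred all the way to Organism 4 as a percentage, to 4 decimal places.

Product of link efficiencies: 0.12 × 0.09 × 0.15 × 0.08 = 0.0001296
As a percentage: 0.0001296 × 100 = 0.0130%

0.0130%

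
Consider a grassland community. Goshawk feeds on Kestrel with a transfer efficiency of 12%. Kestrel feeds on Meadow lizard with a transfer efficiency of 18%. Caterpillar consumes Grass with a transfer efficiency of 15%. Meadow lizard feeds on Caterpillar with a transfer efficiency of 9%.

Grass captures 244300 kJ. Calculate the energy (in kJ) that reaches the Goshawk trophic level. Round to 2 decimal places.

Caterpillar: 244300 × 0.15 = 36645 kJ
Meadow lizard: 36645 × 0.09 = 3298.05 kJ
Kestrel: 3298.05 × 0.18 = 593.649 kJ
Goshawk: 593.649 × 0.12 = 71.23788 kJ

71.24 kJ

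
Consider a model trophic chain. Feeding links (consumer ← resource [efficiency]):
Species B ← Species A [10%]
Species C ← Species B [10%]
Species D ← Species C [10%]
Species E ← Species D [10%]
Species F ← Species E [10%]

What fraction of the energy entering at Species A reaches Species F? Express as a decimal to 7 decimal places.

0.0000100

Product of link efficiencies: 0.1 × 0.1 × 0.1 × 0.1 × 0.1 = 0.00001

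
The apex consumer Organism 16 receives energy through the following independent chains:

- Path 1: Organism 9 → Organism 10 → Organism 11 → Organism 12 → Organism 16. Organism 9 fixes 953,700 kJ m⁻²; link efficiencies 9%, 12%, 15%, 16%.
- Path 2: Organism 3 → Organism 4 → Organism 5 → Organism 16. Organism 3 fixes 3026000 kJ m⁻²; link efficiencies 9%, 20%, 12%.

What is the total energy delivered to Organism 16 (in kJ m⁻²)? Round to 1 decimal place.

Path 1: 953700 × 0.09 × 0.12 × 0.15 × 0.16 = 247.19904 kJ m⁻²
Path 2: 3026000 × 0.09 × 0.2 × 0.12 = 6536.16 kJ m⁻²
Total at Organism 16: 247.19904 + 6536.16 = 6783.35904 kJ m⁻²

6783.4 kJ m⁻²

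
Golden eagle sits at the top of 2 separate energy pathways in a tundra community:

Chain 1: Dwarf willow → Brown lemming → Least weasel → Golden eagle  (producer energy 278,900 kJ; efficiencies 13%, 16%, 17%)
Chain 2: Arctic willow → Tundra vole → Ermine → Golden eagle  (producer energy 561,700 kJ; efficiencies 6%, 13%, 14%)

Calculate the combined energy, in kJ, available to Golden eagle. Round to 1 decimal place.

1599.6 kJ

Chain 1: 278900 × 0.13 × 0.16 × 0.17 = 986.1904 kJ
Chain 2: 561700 × 0.06 × 0.13 × 0.14 = 613.3764 kJ
Total at Golden eagle: 986.1904 + 613.3764 = 1599.5668 kJ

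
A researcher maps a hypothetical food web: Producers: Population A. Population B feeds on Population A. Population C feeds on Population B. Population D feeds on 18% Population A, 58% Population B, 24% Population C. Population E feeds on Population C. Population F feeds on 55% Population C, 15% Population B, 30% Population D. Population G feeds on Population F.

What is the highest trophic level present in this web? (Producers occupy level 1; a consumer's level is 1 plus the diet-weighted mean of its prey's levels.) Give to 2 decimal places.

4.87

Population B: 1 + 1 = 2
Population C: 1 + 2 = 3
Population D: 1 + (0.18×1 + 0.58×2 + 0.24×3) = 3.06
Population E: 1 + 3 = 4
Population F: 1 + (0.55×3 + 0.15×2 + 0.3×3.06) = 3.868
Population G: 1 + 3.868 = 4.868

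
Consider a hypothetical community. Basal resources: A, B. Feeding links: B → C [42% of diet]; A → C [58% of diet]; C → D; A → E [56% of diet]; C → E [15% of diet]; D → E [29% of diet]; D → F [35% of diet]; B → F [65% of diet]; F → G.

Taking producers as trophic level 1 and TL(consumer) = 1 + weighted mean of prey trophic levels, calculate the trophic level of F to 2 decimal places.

C: 1 + (0.42×1 + 0.58×1) = 2
D: 1 + 2 = 3
E: 1 + (0.56×1 + 0.15×2 + 0.29×3) = 2.73
F: 1 + (0.35×3 + 0.65×1) = 2.7
G: 1 + 2.7 = 3.7

2.70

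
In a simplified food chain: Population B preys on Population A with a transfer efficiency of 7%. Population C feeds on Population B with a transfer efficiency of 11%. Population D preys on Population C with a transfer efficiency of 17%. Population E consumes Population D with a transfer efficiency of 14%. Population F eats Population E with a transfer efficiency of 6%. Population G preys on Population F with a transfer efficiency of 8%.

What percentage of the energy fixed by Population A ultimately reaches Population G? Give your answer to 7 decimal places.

Product of link efficiencies: 0.07 × 0.11 × 0.17 × 0.14 × 0.06 × 0.08 = 0.000000879648
As a percentage: 0.000000879648 × 100 = 0.0000880%

0.0000880%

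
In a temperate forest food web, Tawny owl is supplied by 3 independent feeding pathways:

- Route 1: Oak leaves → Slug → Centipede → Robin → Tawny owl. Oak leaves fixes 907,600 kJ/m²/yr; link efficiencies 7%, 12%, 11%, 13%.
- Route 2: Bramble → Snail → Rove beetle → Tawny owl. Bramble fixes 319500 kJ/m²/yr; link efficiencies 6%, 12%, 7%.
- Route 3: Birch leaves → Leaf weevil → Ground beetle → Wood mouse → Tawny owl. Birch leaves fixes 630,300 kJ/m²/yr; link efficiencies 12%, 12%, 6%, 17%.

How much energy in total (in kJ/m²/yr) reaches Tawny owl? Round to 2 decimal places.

Route 1: 907600 × 0.07 × 0.12 × 0.11 × 0.13 = 109.020912 kJ/m²/yr
Route 2: 319500 × 0.06 × 0.12 × 0.07 = 161.028 kJ/m²/yr
Route 3: 630300 × 0.12 × 0.12 × 0.06 × 0.17 = 92.578464 kJ/m²/yr
Total at Tawny owl: 109.020912 + 161.028 + 92.578464 = 362.627376 kJ/m²/yr

362.63 kJ/m²/yr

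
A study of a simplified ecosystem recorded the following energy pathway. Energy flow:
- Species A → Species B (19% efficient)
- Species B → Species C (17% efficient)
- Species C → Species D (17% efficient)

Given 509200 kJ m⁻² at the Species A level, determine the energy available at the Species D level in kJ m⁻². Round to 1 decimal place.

2796.0 kJ m⁻²

Species B: 509200 × 0.19 = 96748 kJ m⁻²
Species C: 96748 × 0.17 = 16447.16 kJ m⁻²
Species D: 16447.16 × 0.17 = 2796.0172 kJ m⁻²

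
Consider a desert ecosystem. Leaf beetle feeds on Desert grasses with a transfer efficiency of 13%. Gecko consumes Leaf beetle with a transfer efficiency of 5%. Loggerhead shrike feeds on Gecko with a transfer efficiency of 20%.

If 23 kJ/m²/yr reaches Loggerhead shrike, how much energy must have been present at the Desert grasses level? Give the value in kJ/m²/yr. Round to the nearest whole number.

17692 kJ/m²/yr

Cumulative transfer efficiency: 0.13 × 0.05 × 0.2 = 0.0013
Desert grasses energy = 23 / 0.0013 = 17692 kJ/m²/yr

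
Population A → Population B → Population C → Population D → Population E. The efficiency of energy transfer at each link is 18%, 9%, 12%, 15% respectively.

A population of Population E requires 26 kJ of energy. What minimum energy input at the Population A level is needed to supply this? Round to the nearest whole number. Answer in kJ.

89163 kJ

Cumulative transfer efficiency: 0.18 × 0.09 × 0.12 × 0.15 = 0.0002916
Population A energy = 26 / 0.0002916 = 89163 kJ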